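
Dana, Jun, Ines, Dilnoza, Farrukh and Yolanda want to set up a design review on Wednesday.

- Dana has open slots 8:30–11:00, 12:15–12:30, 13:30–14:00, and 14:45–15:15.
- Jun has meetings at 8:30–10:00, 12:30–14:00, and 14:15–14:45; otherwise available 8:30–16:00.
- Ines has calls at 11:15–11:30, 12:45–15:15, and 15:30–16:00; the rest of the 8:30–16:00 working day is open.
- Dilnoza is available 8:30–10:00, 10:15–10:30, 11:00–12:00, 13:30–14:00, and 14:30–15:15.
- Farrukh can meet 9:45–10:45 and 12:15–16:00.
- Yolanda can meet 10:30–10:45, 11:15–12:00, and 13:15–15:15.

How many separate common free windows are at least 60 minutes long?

0

Jun free within 08:30–16:00: 10:00–12:30, 14:00–14:15, 14:45–16:00.
Ines free within 08:30–16:00: 08:30–11:15, 11:30–12:45, 15:15–15:30.
Dana ∩ Jun: 10:00–11:00, 12:15–12:30, 14:45–15:15.
Dana ∩ Jun ∩ Ines: 10:00–11:00, 12:15–12:30.
Dana ∩ Jun ∩ Ines ∩ Dilnoza: 10:15–10:30.
Dana ∩ Jun ∩ Ines ∩ Dilnoza ∩ Farrukh: 10:15–10:30.
Dana ∩ Jun ∩ Ines ∩ Dilnoza ∩ Farrukh ∩ Yolanda: (none).
Windows ≥ 60 min: (none).
That's 0 windows.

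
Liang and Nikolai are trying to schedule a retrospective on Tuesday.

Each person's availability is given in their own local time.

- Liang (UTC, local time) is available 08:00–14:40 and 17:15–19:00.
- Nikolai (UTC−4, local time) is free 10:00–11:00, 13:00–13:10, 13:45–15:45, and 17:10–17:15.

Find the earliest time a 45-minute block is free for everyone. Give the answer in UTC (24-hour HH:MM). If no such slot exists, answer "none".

17:45

Liang → UTC: 08:00–14:40, 17:15–19:00.
Nikolai → UTC: 14:00–15:00, 17:00–17:10, 17:45–19:45, 21:10–21:15.
Liang ∩ Nikolai: 14:00–14:40, 17:45–19:00.
Windows ≥ 45 min: 17:45–19:00.
Earliest such window starts at 17:45.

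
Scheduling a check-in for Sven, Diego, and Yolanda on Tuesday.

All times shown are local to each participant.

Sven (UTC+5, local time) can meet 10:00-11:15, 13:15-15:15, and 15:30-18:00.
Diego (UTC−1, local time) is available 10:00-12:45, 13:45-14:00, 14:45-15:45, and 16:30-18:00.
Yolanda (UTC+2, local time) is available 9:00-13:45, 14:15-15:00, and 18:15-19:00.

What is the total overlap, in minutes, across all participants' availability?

Sven → UTC: 05:00–06:15, 08:15–10:15, 10:30–13:00.
Diego → UTC: 11:00–13:45, 14:45–15:00, 15:45–16:45, 17:30–19:00.
Yolanda → UTC: 07:00–11:45, 12:15–13:00, 16:15–17:00.
Sven ∩ Diego: 11:00–13:00.
Sven ∩ Diego ∩ Yolanda: 11:00–11:45, 12:15–13:00.
Total common minutes: 45 + 45 = 90.

90 minutes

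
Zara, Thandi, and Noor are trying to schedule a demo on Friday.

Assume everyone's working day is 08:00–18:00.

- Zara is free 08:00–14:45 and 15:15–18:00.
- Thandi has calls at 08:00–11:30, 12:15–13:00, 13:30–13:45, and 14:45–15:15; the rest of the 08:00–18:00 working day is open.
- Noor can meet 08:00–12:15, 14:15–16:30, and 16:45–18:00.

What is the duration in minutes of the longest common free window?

75 minutes

Thandi free within 08:00–18:00: 11:30–12:15, 13:00–13:30, 13:45–14:45, 15:15–18:00.
Zara ∩ Thandi: 11:30–12:15, 13:00–13:30, 13:45–14:45, 15:15–18:00.
Zara ∩ Thandi ∩ Noor: 11:30–12:15, 14:15–14:45, 15:15–16:30, 16:45–18:00.
Common window lengths: 45, 30, 75, 75 min; longest is 75.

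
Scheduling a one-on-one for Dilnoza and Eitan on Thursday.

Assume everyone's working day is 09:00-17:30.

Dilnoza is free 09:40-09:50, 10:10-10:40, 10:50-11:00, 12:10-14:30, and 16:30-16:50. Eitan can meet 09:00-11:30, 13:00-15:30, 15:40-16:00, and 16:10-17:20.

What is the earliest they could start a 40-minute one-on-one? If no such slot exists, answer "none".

Dilnoza ∩ Eitan: 09:40–09:50, 10:10–10:40, 10:50–11:00, 13:00–14:30, 16:30–16:50.
Windows ≥ 40 min: 13:00–14:30.
Earliest such window starts at 13:00.

13:00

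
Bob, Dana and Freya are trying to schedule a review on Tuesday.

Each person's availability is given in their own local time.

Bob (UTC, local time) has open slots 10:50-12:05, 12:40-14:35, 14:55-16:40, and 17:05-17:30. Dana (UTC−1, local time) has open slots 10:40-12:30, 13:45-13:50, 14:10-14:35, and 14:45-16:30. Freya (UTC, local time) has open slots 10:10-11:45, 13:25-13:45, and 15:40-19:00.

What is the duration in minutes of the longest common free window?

Bob → UTC: 10:50–12:05, 12:40–14:35, 14:55–16:40, 17:05–17:30.
Dana → UTC: 11:40–13:30, 14:45–14:50, 15:10–15:35, 15:45–17:30.
Freya → UTC: 10:10–11:45, 13:25–13:45, 15:40–19:00.
Bob ∩ Dana: 11:40–12:05, 12:40–13:30, 15:10–15:35, 15:45–16:40, 17:05–17:30.
Bob ∩ Dana ∩ Freya: 11:40–11:45, 13:25–13:30, 15:45–16:40, 17:05–17:30.
Common window lengths: 5, 5, 55, 25 min; longest is 55.

55 minutes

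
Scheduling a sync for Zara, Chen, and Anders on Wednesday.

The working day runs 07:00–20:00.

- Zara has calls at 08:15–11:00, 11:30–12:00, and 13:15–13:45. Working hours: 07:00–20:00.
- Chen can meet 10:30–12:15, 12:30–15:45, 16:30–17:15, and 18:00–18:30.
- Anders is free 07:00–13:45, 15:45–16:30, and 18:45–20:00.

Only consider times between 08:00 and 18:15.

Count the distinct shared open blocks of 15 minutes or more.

Zara free within 07:00–20:00: 07:00–08:15, 11:00–11:30, 12:00–13:15, 13:45–20:00.
Zara ∩ Chen: 11:00–11:30, 12:00–12:15, 12:30–13:15, 13:45–15:45, 16:30–17:15, 18:00–18:30.
Zara ∩ Chen ∩ Anders: 11:00–11:30, 12:00–12:15, 12:30–13:15.
Restricted to 08:00–18:15: 11:00–11:30, 12:00–12:15, 12:30–13:15.
Windows ≥ 15 min: 11:00–11:30, 12:00–12:15, 12:30–13:15.
That's 3 windows.

3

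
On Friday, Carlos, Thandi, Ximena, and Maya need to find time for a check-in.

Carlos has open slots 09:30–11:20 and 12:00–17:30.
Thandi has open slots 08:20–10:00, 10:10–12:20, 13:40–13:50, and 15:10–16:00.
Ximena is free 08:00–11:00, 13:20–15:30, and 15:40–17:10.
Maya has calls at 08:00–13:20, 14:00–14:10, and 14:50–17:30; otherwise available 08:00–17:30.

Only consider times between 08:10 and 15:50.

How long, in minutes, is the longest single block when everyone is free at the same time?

10 minutes

Maya free within 08:00–17:30: 13:20–14:00, 14:10–14:50.
Carlos ∩ Thandi: 09:30–10:00, 10:10–11:20, 12:00–12:20, 13:40–13:50, 15:10–16:00.
Carlos ∩ Thandi ∩ Ximena: 09:30–10:00, 10:10–11:00, 13:40–13:50, 15:10–15:30, 15:40–16:00.
Carlos ∩ Thandi ∩ Ximena ∩ Maya: 13:40–13:50.
Restricted to 08:10–15:50: 13:40–13:50.
Single common window of 10 minutes.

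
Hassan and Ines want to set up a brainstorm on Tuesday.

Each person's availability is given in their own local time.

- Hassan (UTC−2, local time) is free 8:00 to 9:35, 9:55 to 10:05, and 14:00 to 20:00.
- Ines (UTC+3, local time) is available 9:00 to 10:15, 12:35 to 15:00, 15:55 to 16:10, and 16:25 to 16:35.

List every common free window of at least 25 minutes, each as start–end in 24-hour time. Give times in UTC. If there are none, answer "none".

Hassan → UTC: 10:00–11:35, 11:55–12:05, 16:00–22:00.
Ines → UTC: 06:00–07:15, 09:35–12:00, 12:55–13:10, 13:25–13:35.
Hassan ∩ Ines: 10:00–11:35, 11:55–12:00.
Windows ≥ 25 min: 10:00–11:35.

10:00–11:35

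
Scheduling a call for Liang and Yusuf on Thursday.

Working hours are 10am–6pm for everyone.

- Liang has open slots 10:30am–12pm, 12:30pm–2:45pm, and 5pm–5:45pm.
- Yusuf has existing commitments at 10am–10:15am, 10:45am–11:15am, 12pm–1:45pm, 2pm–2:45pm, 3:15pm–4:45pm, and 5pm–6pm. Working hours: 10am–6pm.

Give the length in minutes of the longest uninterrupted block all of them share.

Yusuf free within 10:00–18:00: 10:15–10:45, 11:15–12:00, 13:45–14:00, 14:45–15:15, 16:45–17:00.
Liang ∩ Yusuf: 10:30–10:45, 11:15–12:00, 13:45–14:00.
Common window lengths: 15, 45, 15 min; longest is 45.

45 minutes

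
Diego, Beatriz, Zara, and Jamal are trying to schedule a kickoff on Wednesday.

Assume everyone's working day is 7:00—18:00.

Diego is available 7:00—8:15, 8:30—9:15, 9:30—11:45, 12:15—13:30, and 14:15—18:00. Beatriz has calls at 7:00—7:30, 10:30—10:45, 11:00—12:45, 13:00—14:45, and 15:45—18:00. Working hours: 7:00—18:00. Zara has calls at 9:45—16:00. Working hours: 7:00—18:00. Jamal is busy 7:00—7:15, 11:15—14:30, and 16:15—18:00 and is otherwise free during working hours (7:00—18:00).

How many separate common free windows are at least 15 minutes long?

3

Beatriz free within 07:00–18:00: 07:30–10:30, 10:45–11:00, 12:45–13:00, 14:45–15:45.
Zara free within 07:00–18:00: 07:00–09:45, 16:00–18:00.
Jamal free within 07:00–18:00: 07:15–11:15, 14:30–16:15.
Diego ∩ Beatriz: 07:30–08:15, 08:30–09:15, 09:30–10:30, 10:45–11:00, 12:45–13:00, 14:45–15:45.
Diego ∩ Beatriz ∩ Zara: 07:30–08:15, 08:30–09:15, 09:30–09:45.
Diego ∩ Beatriz ∩ Zara ∩ Jamal: 07:30–08:15, 08:30–09:15, 09:30–09:45.
Windows ≥ 15 min: 07:30–08:15, 08:30–09:15, 09:30–09:45.
That's 3 windows.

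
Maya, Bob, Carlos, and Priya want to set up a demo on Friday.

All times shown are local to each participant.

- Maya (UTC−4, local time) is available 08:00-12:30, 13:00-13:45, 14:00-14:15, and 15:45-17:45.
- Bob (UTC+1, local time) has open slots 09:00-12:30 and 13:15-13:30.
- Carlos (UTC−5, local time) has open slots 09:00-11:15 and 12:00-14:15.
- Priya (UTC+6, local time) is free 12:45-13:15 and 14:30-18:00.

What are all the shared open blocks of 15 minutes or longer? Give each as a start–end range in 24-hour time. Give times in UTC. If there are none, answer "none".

Maya → UTC: 12:00–16:30, 17:00–17:45, 18:00–18:15, 19:45–21:45.
Bob → UTC: 08:00–11:30, 12:15–12:30.
Carlos → UTC: 14:00–16:15, 17:00–19:15.
Priya → UTC: 06:45–07:15, 08:30–12:00.
Maya ∩ Bob: 12:15–12:30.
Maya ∩ Bob ∩ Carlos: (none).
Maya ∩ Bob ∩ Carlos ∩ Priya: (none).
Windows ≥ 15 min: (none).

none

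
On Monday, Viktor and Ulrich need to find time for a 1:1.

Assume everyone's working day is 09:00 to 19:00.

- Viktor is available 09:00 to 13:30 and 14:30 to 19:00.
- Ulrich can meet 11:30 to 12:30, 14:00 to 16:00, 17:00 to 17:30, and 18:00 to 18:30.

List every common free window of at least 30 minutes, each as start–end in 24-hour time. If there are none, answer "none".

11:30–12:30, 14:30–16:00, 17:00–17:30, 18:00–18:30

Viktor ∩ Ulrich: 11:30–12:30, 14:30–16:00, 17:00–17:30, 18:00–18:30.
Windows ≥ 30 min: 11:30–12:30, 14:30–16:00, 17:00–17:30, 18:00–18:30.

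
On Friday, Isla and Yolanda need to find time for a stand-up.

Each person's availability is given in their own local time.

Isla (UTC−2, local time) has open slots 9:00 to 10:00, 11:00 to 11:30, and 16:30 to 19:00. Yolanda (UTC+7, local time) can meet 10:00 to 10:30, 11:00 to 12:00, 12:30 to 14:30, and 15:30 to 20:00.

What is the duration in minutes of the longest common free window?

Isla → UTC: 11:00–12:00, 13:00–13:30, 18:30–21:00.
Yolanda → UTC: 03:00–03:30, 04:00–05:00, 05:30–07:30, 08:30–13:00.
Isla ∩ Yolanda: 11:00–12:00.
Single common window of 60 minutes.

60 minutes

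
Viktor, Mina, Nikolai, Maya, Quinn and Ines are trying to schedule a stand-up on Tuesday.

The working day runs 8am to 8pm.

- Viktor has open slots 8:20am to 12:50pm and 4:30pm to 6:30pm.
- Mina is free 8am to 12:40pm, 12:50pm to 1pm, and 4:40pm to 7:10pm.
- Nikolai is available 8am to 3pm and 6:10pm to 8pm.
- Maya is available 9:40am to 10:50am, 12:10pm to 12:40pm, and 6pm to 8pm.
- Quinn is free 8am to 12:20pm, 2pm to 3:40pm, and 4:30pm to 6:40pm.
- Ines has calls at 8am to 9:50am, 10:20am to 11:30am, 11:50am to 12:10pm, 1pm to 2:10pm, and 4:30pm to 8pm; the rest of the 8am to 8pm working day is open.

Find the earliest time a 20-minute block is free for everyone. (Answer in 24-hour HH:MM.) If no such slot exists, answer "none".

Ines free within 08:00–20:00: 09:50–10:20, 11:30–11:50, 12:10–13:00, 14:10–16:30.
Viktor ∩ Mina: 08:20–12:40, 16:40–18:30.
Viktor ∩ Mina ∩ Nikolai: 08:20–12:40, 18:10–18:30.
Viktor ∩ Mina ∩ Nikolai ∩ Maya: 09:40–10:50, 12:10–12:40, 18:10–18:30.
Viktor ∩ Mina ∩ Nikolai ∩ Maya ∩ Quinn: 09:40–10:50, 12:10–12:20, 18:10–18:30.
Viktor ∩ Mina ∩ Nikolai ∩ Maya ∩ Quinn ∩ Ines: 09:50–10:20, 12:10–12:20.
Windows ≥ 20 min: 09:50–10:20.
Earliest such window starts at 09:50.

09:50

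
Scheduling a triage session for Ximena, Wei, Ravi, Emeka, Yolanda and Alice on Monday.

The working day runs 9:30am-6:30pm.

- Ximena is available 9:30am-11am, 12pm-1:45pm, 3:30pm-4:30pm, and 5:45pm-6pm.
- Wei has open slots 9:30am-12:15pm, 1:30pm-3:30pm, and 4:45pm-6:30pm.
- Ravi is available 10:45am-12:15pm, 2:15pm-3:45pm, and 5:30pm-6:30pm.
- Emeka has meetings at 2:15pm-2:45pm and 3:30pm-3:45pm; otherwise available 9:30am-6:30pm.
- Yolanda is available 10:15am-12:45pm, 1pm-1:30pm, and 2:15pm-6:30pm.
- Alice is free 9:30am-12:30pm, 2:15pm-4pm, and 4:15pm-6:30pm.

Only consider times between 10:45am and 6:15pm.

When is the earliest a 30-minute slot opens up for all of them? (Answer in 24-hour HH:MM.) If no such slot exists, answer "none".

Emeka free within 09:30–18:30: 09:30–14:15, 14:45–15:30, 15:45–18:30.
Ximena ∩ Wei: 09:30–11:00, 12:00–12:15, 13:30–13:45, 17:45–18:00.
Ximena ∩ Wei ∩ Ravi: 10:45–11:00, 12:00–12:15, 17:45–18:00.
Ximena ∩ Wei ∩ Ravi ∩ Emeka: 10:45–11:00, 12:00–12:15, 17:45–18:00.
Ximena ∩ Wei ∩ Ravi ∩ Emeka ∩ Yolanda: 10:45–11:00, 12:00–12:15, 17:45–18:00.
Ximena ∩ Wei ∩ Ravi ∩ Emeka ∩ Yolanda ∩ Alice: 10:45–11:00, 12:00–12:15, 17:45–18:00.
Restricted to 10:45–18:15: 10:45–11:00, 12:00–12:15, 17:45–18:00.
Windows ≥ 30 min: (none).

none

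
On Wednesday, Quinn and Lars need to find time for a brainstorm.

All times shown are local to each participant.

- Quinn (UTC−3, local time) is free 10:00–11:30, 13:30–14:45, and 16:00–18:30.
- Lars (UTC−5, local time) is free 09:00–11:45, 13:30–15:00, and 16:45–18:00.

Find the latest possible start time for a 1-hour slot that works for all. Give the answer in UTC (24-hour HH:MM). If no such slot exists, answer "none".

19:00

Quinn → UTC: 13:00–14:30, 16:30–17:45, 19:00–21:30.
Lars → UTC: 14:00–16:45, 18:30–20:00, 21:45–23:00.
Quinn ∩ Lars: 14:00–14:30, 16:30–16:45, 19:00–20:00.
Windows ≥ 60 min: 19:00–20:00.
Latest start in the last window 19:00–20:00 is 20:00 − 60 min = 19:00.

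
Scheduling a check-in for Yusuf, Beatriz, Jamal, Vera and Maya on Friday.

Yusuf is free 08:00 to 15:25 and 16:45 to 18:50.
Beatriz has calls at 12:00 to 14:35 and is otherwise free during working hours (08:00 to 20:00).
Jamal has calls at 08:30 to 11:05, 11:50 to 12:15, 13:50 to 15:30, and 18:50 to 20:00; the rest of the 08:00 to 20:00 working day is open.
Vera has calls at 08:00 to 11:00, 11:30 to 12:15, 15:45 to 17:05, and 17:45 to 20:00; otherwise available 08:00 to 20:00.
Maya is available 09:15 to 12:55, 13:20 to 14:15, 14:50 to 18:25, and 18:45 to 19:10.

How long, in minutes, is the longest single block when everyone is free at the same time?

40 minutes

Beatriz free within 08:00–20:00: 08:00–12:00, 14:35–20:00.
Jamal free within 08:00–20:00: 08:00–08:30, 11:05–11:50, 12:15–13:50, 15:30–18:50.
Vera free within 08:00–20:00: 11:00–11:30, 12:15–15:45, 17:05–17:45.
Yusuf ∩ Beatriz: 08:00–12:00, 14:35–15:25, 16:45–18:50.
Yusuf ∩ Beatriz ∩ Jamal: 08:00–08:30, 11:05–11:50, 16:45–18:50.
Yusuf ∩ Beatriz ∩ Jamal ∩ Vera: 11:05–11:30, 17:05–17:45.
Yusuf ∩ Beatriz ∩ Jamal ∩ Vera ∩ Maya: 11:05–11:30, 17:05–17:45.
Common window lengths: 25, 40 min; longest is 40.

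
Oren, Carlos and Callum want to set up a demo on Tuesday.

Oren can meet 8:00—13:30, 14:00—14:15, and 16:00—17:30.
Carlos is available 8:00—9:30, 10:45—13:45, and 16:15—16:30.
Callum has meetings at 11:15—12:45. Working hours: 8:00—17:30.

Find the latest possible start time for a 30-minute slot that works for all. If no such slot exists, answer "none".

Callum free within 08:00–17:30: 08:00–11:15, 12:45–17:30.
Oren ∩ Carlos: 08:00–09:30, 10:45–13:30, 16:15–16:30.
Oren ∩ Carlos ∩ Callum: 08:00–09:30, 10:45–11:15, 12:45–13:30, 16:15–16:30.
Windows ≥ 30 min: 08:00–09:30, 10:45–11:15, 12:45–13:30.
Latest start in the last window 12:45–13:30 is 13:30 − 30 min = 13:00.

13:00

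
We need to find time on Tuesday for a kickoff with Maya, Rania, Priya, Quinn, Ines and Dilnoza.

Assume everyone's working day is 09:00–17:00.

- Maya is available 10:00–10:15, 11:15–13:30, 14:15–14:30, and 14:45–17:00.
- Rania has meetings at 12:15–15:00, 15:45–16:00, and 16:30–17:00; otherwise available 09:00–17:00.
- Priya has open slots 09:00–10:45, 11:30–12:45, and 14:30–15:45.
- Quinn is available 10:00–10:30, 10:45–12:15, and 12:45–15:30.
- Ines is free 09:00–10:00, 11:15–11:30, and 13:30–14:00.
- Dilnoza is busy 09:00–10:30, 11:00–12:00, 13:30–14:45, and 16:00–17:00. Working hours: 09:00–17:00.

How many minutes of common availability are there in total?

0 minutes

Rania free within 09:00–17:00: 09:00–12:15, 15:00–15:45, 16:00–16:30.
Dilnoza free within 09:00–17:00: 10:30–11:00, 12:00–13:30, 14:45–16:00.
Maya ∩ Rania: 10:00–10:15, 11:15–12:15, 15:00–15:45, 16:00–16:30.
Maya ∩ Rania ∩ Priya: 10:00–10:15, 11:30–12:15, 15:00–15:45.
Maya ∩ Rania ∩ Priya ∩ Quinn: 10:00–10:15, 11:30–12:15, 15:00–15:30.
Maya ∩ Rania ∩ Priya ∩ Quinn ∩ Ines: (none).
Maya ∩ Rania ∩ Priya ∩ Quinn ∩ Ines ∩ Dilnoza: (none).
Total common minutes: 0.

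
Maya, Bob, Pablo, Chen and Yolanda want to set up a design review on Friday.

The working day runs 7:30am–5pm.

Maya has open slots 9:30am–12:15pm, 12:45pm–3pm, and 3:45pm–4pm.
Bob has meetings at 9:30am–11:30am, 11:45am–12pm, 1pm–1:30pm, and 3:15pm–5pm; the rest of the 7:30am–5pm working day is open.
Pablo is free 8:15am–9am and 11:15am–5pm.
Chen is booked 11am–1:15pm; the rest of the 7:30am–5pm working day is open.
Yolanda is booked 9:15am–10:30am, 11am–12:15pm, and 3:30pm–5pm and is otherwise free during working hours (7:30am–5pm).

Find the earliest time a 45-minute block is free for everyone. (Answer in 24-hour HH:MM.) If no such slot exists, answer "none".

13:30

Bob free within 07:30–17:00: 07:30–09:30, 11:30–11:45, 12:00–13:00, 13:30–15:15.
Chen free within 07:30–17:00: 07:30–11:00, 13:15–17:00.
Yolanda free within 07:30–17:00: 07:30–09:15, 10:30–11:00, 12:15–15:30.
Maya ∩ Bob: 11:30–11:45, 12:00–12:15, 12:45–13:00, 13:30–15:00.
Maya ∩ Bob ∩ Pablo: 11:30–11:45, 12:00–12:15, 12:45–13:00, 13:30–15:00.
Maya ∩ Bob ∩ Pablo ∩ Chen: 13:30–15:00.
Maya ∩ Bob ∩ Pablo ∩ Chen ∩ Yolanda: 13:30–15:00.
Windows ≥ 45 min: 13:30–15:00.
Earliest such window starts at 13:30.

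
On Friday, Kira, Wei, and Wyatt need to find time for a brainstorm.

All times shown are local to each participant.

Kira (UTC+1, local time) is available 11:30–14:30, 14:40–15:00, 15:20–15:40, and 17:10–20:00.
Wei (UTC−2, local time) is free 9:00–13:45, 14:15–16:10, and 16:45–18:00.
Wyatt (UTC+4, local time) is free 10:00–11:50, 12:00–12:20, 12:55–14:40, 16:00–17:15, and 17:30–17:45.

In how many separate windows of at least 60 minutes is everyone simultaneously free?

1

Kira → UTC: 10:30–13:30, 13:40–14:00, 14:20–14:40, 16:10–19:00.
Wei → UTC: 11:00–15:45, 16:15–18:10, 18:45–20:00.
Wyatt → UTC: 06:00–07:50, 08:00–08:20, 08:55–10:40, 12:00–13:15, 13:30–13:45.
Kira ∩ Wei: 11:00–13:30, 13:40–14:00, 14:20–14:40, 16:15–18:10, 18:45–19:00.
Kira ∩ Wei ∩ Wyatt: 12:00–13:15, 13:40–13:45.
Windows ≥ 60 min: 12:00–13:15.
That's 1 window.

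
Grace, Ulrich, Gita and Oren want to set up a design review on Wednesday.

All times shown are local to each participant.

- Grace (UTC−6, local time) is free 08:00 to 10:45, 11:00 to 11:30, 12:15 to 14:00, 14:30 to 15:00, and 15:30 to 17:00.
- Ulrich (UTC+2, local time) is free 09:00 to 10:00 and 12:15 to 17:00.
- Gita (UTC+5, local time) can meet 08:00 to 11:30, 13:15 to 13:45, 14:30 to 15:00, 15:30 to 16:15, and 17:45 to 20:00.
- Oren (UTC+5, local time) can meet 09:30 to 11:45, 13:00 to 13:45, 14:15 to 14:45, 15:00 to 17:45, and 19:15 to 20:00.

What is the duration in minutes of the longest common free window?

Grace → UTC: 14:00–16:45, 17:00–17:30, 18:15–20:00, 20:30–21:00, 21:30–23:00.
Ulrich → UTC: 07:00–08:00, 10:15–15:00.
Gita → UTC: 03:00–06:30, 08:15–08:45, 09:30–10:00, 10:30–11:15, 12:45–15:00.
Oren → UTC: 04:30–06:45, 08:00–08:45, 09:15–09:45, 10:00–12:45, 14:15–15:00.
Grace ∩ Ulrich: 14:00–15:00.
Grace ∩ Ulrich ∩ Gita: 14:00–15:00.
Grace ∩ Ulrich ∩ Gita ∩ Oren: 14:15–15:00.
Single common window of 45 minutes.

45 minutes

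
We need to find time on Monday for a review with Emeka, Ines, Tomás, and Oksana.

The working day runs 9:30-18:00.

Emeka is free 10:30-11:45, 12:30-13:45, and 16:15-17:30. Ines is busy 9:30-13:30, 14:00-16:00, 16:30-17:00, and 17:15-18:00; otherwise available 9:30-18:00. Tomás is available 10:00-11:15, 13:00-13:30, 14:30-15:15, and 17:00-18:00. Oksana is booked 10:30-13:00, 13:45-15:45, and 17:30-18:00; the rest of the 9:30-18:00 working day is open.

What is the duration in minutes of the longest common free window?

15 minutes

Ines free within 09:30–18:00: 13:30–14:00, 16:00–16:30, 17:00–17:15.
Oksana free within 09:30–18:00: 09:30–10:30, 13:00–13:45, 15:45–17:30.
Emeka ∩ Ines: 13:30–13:45, 16:15–16:30, 17:00–17:15.
Emeka ∩ Ines ∩ Tomás: 17:00–17:15.
Emeka ∩ Ines ∩ Tomás ∩ Oksana: 17:00–17:15.
Single common window of 15 minutes.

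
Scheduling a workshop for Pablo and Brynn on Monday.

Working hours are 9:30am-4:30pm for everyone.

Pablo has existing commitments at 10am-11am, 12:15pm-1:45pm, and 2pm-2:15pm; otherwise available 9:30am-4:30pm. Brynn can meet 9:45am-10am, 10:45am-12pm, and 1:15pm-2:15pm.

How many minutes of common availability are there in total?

Pablo free within 09:30–16:30: 09:30–10:00, 11:00–12:15, 13:45–14:00, 14:15–16:30.
Pablo ∩ Brynn: 09:45–10:00, 11:00–12:00, 13:45–14:00.
Total common minutes: 15 + 60 + 15 = 90.

90 minutes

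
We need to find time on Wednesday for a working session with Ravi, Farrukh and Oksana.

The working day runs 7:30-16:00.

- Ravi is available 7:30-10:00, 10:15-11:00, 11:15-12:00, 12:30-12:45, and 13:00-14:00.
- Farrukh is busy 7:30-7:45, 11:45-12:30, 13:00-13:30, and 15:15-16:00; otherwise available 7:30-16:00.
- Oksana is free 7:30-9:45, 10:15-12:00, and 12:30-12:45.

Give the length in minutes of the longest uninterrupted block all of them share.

Farrukh free within 07:30–16:00: 07:45–11:45, 12:30–13:00, 13:30–15:15.
Ravi ∩ Farrukh: 07:45–10:00, 10:15–11:00, 11:15–11:45, 12:30–12:45, 13:30–14:00.
Ravi ∩ Farrukh ∩ Oksana: 07:45–09:45, 10:15–11:00, 11:15–11:45, 12:30–12:45.
Common window lengths: 120, 45, 30, 15 min; longest is 120.

120 minutes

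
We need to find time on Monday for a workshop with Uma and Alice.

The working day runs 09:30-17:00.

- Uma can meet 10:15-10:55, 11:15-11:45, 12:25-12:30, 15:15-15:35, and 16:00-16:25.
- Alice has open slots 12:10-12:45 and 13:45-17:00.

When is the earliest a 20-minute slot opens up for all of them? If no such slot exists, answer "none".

Uma ∩ Alice: 12:25–12:30, 15:15–15:35, 16:00–16:25.
Windows ≥ 20 min: 15:15–15:35, 16:00–16:25.
Earliest such window starts at 15:15.

15:15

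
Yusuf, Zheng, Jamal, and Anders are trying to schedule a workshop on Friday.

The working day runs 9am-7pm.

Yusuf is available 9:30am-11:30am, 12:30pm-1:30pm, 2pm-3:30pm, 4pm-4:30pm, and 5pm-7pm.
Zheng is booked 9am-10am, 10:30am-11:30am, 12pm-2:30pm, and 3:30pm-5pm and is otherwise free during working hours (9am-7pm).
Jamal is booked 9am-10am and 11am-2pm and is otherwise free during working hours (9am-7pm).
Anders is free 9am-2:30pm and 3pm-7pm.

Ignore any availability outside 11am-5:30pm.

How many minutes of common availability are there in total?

Zheng free within 09:00–19:00: 10:00–10:30, 11:30–12:00, 14:30–15:30, 17:00–19:00.
Jamal free within 09:00–19:00: 10:00–11:00, 14:00–19:00.
Yusuf ∩ Zheng: 10:00–10:30, 14:30–15:30, 17:00–19:00.
Yusuf ∩ Zheng ∩ Jamal: 10:00–10:30, 14:30–15:30, 17:00–19:00.
Yusuf ∩ Zheng ∩ Jamal ∩ Anders: 10:00–10:30, 15:00–15:30, 17:00–19:00.
Restricted to 11:00–17:30: 15:00–15:30, 17:00–17:30.
Total common minutes: 30 + 30 = 60.

60 minutes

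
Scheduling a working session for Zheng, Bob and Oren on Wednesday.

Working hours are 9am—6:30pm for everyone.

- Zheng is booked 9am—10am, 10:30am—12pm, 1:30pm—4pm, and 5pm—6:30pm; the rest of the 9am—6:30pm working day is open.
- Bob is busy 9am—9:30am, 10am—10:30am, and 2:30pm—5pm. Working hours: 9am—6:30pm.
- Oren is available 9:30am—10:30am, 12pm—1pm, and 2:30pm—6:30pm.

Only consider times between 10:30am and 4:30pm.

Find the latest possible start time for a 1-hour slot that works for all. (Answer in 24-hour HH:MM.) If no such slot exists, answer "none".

12:00

Zheng free within 09:00–18:30: 10:00–10:30, 12:00–13:30, 16:00–17:00.
Bob free within 09:00–18:30: 09:30–10:00, 10:30–14:30, 17:00–18:30.
Zheng ∩ Bob: 12:00–13:30.
Zheng ∩ Bob ∩ Oren: 12:00–13:00.
Restricted to 10:30–16:30: 12:00–13:00.
Windows ≥ 60 min: 12:00–13:00.
Latest start in the last window 12:00–13:00 is 13:00 − 60 min = 12:00.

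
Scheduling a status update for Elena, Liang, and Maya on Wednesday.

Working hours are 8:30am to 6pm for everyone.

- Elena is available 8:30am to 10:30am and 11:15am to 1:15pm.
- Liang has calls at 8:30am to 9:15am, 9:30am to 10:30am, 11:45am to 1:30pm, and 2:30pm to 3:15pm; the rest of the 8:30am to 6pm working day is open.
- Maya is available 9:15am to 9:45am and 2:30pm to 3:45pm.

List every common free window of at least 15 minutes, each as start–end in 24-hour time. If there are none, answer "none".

Liang free within 08:30–18:00: 09:15–09:30, 10:30–11:45, 13:30–14:30, 15:15–18:00.
Elena ∩ Liang: 09:15–09:30, 11:15–11:45.
Elena ∩ Liang ∩ Maya: 09:15–09:30.
Windows ≥ 15 min: 09:15–09:30.

09:15–09:30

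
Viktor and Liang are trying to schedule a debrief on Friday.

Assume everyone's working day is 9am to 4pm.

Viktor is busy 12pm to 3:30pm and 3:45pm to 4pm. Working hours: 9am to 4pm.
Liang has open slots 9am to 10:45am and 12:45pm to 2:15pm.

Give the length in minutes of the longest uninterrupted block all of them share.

105 minutes

Viktor free within 09:00–16:00: 09:00–12:00, 15:30–15:45.
Viktor ∩ Liang: 09:00–10:45.
Single common window of 105 minutes.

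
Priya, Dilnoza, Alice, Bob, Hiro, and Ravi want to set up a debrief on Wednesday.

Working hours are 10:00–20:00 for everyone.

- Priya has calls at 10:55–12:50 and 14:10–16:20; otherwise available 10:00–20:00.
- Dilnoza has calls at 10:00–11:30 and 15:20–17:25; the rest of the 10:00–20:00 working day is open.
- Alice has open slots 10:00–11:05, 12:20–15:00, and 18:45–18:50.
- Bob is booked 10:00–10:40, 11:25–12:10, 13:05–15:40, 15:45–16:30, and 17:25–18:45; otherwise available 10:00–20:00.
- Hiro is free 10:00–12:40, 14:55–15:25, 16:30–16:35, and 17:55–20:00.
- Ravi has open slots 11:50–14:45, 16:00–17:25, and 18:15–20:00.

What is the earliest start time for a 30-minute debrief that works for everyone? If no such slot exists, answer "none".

none

Priya free within 10:00–20:00: 10:00–10:55, 12:50–14:10, 16:20–20:00.
Dilnoza free within 10:00–20:00: 11:30–15:20, 17:25–20:00.
Bob free within 10:00–20:00: 10:40–11:25, 12:10–13:05, 15:40–15:45, 16:30–17:25, 18:45–20:00.
Priya ∩ Dilnoza: 12:50–14:10, 17:25–20:00.
Priya ∩ Dilnoza ∩ Alice: 12:50–14:10, 18:45–18:50.
Priya ∩ Dilnoza ∩ Alice ∩ Bob: 12:50–13:05, 18:45–18:50.
Priya ∩ Dilnoza ∩ Alice ∩ Bob ∩ Hiro: 18:45–18:50.
Priya ∩ Dilnoza ∩ Alice ∩ Bob ∩ Hiro ∩ Ravi: 18:45–18:50.
Windows ≥ 30 min: (none).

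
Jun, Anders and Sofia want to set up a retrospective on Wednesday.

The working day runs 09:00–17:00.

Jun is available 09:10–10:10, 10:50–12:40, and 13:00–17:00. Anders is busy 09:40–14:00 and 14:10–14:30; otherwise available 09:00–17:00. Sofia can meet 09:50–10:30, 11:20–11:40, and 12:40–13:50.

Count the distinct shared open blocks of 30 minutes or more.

0

Anders free within 09:00–17:00: 09:00–09:40, 14:00–14:10, 14:30–17:00.
Jun ∩ Anders: 09:10–09:40, 14:00–14:10, 14:30–17:00.
Jun ∩ Anders ∩ Sofia: (none).
Windows ≥ 30 min: (none).
That's 0 windows.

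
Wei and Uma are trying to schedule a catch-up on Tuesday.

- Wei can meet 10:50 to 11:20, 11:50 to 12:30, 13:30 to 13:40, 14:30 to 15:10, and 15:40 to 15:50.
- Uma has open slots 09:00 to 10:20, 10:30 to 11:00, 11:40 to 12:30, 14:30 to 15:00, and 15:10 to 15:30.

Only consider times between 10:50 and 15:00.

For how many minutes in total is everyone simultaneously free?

Wei ∩ Uma: 10:50–11:00, 11:50–12:30, 14:30–15:00.
Restricted to 10:50–15:00: 10:50–11:00, 11:50–12:30, 14:30–15:00.
Total common minutes: 10 + 40 + 30 = 80.

80 minutes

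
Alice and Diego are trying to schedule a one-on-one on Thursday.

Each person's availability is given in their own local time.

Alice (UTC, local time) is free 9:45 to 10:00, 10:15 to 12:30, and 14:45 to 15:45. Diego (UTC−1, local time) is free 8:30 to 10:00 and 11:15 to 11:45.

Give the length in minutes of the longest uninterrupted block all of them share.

Alice → UTC: 09:45–10:00, 10:15–12:30, 14:45–15:45.
Diego → UTC: 09:30–11:00, 12:15–12:45.
Alice ∩ Diego: 09:45–10:00, 10:15–11:00, 12:15–12:30.
Common window lengths: 15, 45, 15 min; longest is 45.

45 minutes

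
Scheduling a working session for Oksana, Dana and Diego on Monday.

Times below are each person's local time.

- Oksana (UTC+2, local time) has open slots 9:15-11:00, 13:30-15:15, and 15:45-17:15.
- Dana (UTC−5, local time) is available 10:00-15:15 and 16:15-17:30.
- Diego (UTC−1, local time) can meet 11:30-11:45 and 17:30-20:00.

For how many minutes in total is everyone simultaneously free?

Oksana → UTC: 07:15–09:00, 11:30–13:15, 13:45–15:15.
Dana → UTC: 15:00–20:15, 21:15–22:30.
Diego → UTC: 12:30–12:45, 18:30–21:00.
Oksana ∩ Dana: 15:00–15:15.
Oksana ∩ Dana ∩ Diego: (none).
Total common minutes: 0.

0 minutes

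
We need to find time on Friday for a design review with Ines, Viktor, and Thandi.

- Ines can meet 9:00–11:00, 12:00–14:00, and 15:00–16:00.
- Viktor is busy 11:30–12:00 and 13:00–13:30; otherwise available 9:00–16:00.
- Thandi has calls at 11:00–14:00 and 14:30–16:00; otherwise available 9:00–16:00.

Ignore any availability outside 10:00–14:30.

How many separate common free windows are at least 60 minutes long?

Viktor free within 09:00–16:00: 09:00–11:30, 12:00–13:00, 13:30–16:00.
Thandi free within 09:00–16:00: 09:00–11:00, 14:00–14:30.
Ines ∩ Viktor: 09:00–11:00, 12:00–13:00, 13:30–14:00, 15:00–16:00.
Ines ∩ Viktor ∩ Thandi: 09:00–11:00.
Restricted to 10:00–14:30: 10:00–11:00.
Windows ≥ 60 min: 10:00–11:00.
That's 1 window.

1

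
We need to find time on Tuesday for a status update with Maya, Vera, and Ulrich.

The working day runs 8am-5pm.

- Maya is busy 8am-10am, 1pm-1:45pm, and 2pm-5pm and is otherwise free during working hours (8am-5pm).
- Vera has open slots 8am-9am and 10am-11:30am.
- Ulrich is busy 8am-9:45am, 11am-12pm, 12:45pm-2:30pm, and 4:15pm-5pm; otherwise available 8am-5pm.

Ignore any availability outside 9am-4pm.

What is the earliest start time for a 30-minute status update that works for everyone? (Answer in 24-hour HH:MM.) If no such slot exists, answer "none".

10:00

Maya free within 08:00–17:00: 10:00–13:00, 13:45–14:00.
Ulrich free within 08:00–17:00: 09:45–11:00, 12:00–12:45, 14:30–16:15.
Maya ∩ Vera: 10:00–11:30.
Maya ∩ Vera ∩ Ulrich: 10:00–11:00.
Restricted to 09:00–16:00: 10:00–11:00.
Windows ≥ 30 min: 10:00–11:00.
Earliest such window starts at 10:00.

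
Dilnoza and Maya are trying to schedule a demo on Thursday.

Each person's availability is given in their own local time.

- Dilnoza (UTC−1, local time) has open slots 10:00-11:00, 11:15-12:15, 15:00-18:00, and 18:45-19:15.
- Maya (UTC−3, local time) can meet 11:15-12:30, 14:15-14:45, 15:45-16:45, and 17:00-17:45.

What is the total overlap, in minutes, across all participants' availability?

Dilnoza → UTC: 11:00–12:00, 12:15–13:15, 16:00–19:00, 19:45–20:15.
Maya → UTC: 14:15–15:30, 17:15–17:45, 18:45–19:45, 20:00–20:45.
Dilnoza ∩ Maya: 17:15–17:45, 18:45–19:00, 20:00–20:15.
Total common minutes: 30 + 15 + 15 = 60.

60 minutes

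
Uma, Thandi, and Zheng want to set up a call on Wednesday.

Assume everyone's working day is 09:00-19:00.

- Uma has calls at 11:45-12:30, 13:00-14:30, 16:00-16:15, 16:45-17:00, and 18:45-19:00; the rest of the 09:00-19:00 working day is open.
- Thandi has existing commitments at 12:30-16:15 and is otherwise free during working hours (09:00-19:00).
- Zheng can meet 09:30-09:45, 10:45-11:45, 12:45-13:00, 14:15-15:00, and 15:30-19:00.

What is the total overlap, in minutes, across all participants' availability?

Uma free within 09:00–19:00: 09:00–11:45, 12:30–13:00, 14:30–16:00, 16:15–16:45, 17:00–18:45.
Thandi free within 09:00–19:00: 09:00–12:30, 16:15–19:00.
Uma ∩ Thandi: 09:00–11:45, 16:15–16:45, 17:00–18:45.
Uma ∩ Thandi ∩ Zheng: 09:30–09:45, 10:45–11:45, 16:15–16:45, 17:00–18:45.
Total common minutes: 15 + 60 + 30 + 105 = 210.

210 minutes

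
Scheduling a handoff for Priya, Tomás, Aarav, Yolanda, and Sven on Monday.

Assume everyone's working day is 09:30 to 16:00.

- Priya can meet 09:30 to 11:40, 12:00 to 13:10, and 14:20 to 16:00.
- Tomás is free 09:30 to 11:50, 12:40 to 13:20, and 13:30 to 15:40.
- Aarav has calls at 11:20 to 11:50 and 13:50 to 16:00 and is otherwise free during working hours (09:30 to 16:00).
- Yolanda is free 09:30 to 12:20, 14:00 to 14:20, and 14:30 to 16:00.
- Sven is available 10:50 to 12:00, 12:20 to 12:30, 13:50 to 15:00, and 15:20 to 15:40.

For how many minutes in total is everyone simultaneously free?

30 minutes

Aarav free within 09:30–16:00: 09:30–11:20, 11:50–13:50.
Priya ∩ Tomás: 09:30–11:40, 12:40–13:10, 14:20–15:40.
Priya ∩ Tomás ∩ Aarav: 09:30–11:20, 12:40–13:10.
Priya ∩ Tomás ∩ Aarav ∩ Yolanda: 09:30–11:20.
Priya ∩ Tomás ∩ Aarav ∩ Yolanda ∩ Sven: 10:50–11:20.
Total common minutes: 30.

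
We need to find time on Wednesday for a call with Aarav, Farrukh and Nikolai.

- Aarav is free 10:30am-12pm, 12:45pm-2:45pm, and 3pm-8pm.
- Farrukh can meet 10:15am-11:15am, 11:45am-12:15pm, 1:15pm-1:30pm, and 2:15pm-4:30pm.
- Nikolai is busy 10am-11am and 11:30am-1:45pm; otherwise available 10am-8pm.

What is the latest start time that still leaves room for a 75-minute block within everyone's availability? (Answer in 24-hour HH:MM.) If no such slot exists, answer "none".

Nikolai free within 10:00–20:00: 11:00–11:30, 13:45–20:00.
Aarav ∩ Farrukh: 10:30–11:15, 11:45–12:00, 13:15–13:30, 14:15–14:45, 15:00–16:30.
Aarav ∩ Farrukh ∩ Nikolai: 11:00–11:15, 14:15–14:45, 15:00–16:30.
Windows ≥ 75 min: 15:00–16:30.
Latest start in the last window 15:00–16:30 is 16:30 − 75 min = 15:15.

15:15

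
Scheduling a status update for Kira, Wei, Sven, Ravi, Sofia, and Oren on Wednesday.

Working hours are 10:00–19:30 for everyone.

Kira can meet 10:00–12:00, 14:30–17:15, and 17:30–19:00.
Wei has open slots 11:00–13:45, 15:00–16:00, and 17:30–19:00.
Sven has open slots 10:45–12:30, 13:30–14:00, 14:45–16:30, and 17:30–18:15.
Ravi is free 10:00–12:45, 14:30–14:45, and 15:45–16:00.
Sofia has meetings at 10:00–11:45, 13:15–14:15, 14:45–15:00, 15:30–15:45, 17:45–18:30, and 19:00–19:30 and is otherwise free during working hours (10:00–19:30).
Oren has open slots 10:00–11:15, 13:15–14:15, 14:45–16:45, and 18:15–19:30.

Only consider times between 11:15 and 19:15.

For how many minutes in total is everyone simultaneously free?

Sofia free within 10:00–19:30: 11:45–13:15, 14:15–14:45, 15:00–15:30, 15:45–17:45, 18:30–19:00.
Kira ∩ Wei: 11:00–12:00, 15:00–16:00, 17:30–19:00.
Kira ∩ Wei ∩ Sven: 11:00–12:00, 15:00–16:00, 17:30–18:15.
Kira ∩ Wei ∩ Sven ∩ Ravi: 11:00–12:00, 15:45–16:00.
Kira ∩ Wei ∩ Sven ∩ Ravi ∩ Sofia: 11:45–12:00, 15:45–16:00.
Kira ∩ Wei ∩ Sven ∩ Ravi ∩ Sofia ∩ Oren: 15:45–16:00.
Restricted to 11:15–19:15: 15:45–16:00.
Total common minutes: 15.

15 minutes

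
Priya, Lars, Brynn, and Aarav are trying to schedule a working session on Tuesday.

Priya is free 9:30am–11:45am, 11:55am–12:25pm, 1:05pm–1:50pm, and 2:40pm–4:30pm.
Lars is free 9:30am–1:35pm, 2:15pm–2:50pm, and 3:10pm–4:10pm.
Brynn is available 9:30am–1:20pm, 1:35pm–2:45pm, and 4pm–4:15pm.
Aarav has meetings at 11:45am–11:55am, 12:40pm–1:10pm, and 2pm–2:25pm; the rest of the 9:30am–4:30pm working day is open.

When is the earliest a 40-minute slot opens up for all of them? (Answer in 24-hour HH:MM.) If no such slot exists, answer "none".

Aarav free within 09:30–16:30: 09:30–11:45, 11:55–12:40, 13:10–14:00, 14:25–16:30.
Priya ∩ Lars: 09:30–11:45, 11:55–12:25, 13:05–13:35, 14:40–14:50, 15:10–16:10.
Priya ∩ Lars ∩ Brynn: 09:30–11:45, 11:55–12:25, 13:05–13:20, 14:40–14:45, 16:00–16:10.
Priya ∩ Lars ∩ Brynn ∩ Aarav: 09:30–11:45, 11:55–12:25, 13:10–13:20, 14:40–14:45, 16:00–16:10.
Windows ≥ 40 min: 09:30–11:45.
Earliest such window starts at 09:30.

09:30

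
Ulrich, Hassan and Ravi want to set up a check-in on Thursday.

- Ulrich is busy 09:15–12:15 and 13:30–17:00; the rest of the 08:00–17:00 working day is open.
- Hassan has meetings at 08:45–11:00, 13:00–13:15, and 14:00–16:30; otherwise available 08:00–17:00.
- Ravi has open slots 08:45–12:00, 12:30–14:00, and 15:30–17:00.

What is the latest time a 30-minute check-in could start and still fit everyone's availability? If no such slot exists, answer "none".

Ulrich free within 08:00–17:00: 08:00–09:15, 12:15–13:30.
Hassan free within 08:00–17:00: 08:00–08:45, 11:00–13:00, 13:15–14:00, 16:30–17:00.
Ulrich ∩ Hassan: 08:00–08:45, 12:15–13:00, 13:15–13:30.
Ulrich ∩ Hassan ∩ Ravi: 12:30–13:00, 13:15–13:30.
Windows ≥ 30 min: 12:30–13:00.
Latest start in the last window 12:30–13:00 is 13:00 − 30 min = 12:30.

12:30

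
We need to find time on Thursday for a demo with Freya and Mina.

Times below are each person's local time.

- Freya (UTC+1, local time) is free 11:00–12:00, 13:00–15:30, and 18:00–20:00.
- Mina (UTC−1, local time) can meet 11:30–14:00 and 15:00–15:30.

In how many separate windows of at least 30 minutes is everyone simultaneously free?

Freya → UTC: 10:00–11:00, 12:00–14:30, 17:00–19:00.
Mina → UTC: 12:30–15:00, 16:00–16:30.
Freya ∩ Mina: 12:30–14:30.
Windows ≥ 30 min: 12:30–14:30.
That's 1 window.

1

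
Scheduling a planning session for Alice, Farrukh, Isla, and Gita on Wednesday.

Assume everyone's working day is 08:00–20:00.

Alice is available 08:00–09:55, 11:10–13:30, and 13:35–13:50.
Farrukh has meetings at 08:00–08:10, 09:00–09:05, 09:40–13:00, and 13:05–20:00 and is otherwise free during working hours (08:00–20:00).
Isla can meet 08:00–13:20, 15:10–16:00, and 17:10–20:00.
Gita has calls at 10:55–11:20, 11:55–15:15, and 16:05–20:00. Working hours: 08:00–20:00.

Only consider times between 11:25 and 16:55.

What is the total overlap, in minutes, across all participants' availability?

0 minutes

Farrukh free within 08:00–20:00: 08:10–09:00, 09:05–09:40, 13:00–13:05.
Gita free within 08:00–20:00: 08:00–10:55, 11:20–11:55, 15:15–16:05.
Alice ∩ Farrukh: 08:10–09:00, 09:05–09:40, 13:00–13:05.
Alice ∩ Farrukh ∩ Isla: 08:10–09:00, 09:05–09:40, 13:00–13:05.
Alice ∩ Farrukh ∩ Isla ∩ Gita: 08:10–09:00, 09:05–09:40.
Restricted to 11:25–16:55: (none).
Total common minutes: 0.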